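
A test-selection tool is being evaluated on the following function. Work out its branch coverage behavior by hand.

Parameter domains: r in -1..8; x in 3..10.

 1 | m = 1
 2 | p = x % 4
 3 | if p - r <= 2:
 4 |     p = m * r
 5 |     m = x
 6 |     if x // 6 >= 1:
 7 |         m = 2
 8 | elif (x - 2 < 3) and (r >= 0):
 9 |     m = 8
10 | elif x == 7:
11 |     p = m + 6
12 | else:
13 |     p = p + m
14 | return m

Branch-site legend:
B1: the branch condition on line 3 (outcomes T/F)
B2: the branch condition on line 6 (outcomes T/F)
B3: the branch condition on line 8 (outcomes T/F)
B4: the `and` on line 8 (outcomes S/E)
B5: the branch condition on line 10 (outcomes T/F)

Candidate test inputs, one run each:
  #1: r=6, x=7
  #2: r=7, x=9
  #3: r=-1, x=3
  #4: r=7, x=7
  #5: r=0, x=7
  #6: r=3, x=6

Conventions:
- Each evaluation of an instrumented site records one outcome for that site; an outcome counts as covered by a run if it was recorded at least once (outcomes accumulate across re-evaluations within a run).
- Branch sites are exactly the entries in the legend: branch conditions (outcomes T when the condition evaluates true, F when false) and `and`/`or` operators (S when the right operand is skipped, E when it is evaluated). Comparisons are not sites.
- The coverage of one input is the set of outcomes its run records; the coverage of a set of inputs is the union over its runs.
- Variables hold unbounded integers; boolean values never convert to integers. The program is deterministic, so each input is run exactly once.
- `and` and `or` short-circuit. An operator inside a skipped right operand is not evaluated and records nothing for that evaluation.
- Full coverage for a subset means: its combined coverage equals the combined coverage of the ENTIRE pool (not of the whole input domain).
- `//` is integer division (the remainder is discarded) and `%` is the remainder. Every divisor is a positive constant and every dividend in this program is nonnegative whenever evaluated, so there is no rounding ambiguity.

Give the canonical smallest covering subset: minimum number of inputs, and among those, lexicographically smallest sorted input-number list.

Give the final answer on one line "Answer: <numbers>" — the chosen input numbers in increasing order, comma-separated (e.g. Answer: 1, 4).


test 1 (r=6, x=7) fires B1->T, B2->T; hits B1=T, B2=T
test 2 (r=7, x=9) fires B1->T, B2->T; hits B1=T, B2=T
test 3 (r=-1, x=3) fires B1->F, B4->E, B3->F, B5->F; hits B1=F, B3=F, B4=E, B5=F
test 4 (r=7, x=7) fires B1->T, B2->T; hits B1=T, B2=T
test 5 (r=0, x=7) fires B1->F, B4->S, B3->F, B5->T; hits B1=F, B3=F, B4=S, B5=T
test 6 (r=3, x=6) fires B1->T, B2->T; hits B1=T, B2=T
union over all inputs: B1=T, B1=F, B2=T, B3=F, B4=S, B4=E, B5=T, B5=F (8 outcomes)
size 1 is not enough: best union over all size-1 subsets is 4/8
size 2 is not enough: best union over all size-2 subsets is 6/8
the canonical winner is {1, 3, 5}: size 3, full 8-outcome coverage, earliest index list among size-3 covers
Answer: 1, 3, 5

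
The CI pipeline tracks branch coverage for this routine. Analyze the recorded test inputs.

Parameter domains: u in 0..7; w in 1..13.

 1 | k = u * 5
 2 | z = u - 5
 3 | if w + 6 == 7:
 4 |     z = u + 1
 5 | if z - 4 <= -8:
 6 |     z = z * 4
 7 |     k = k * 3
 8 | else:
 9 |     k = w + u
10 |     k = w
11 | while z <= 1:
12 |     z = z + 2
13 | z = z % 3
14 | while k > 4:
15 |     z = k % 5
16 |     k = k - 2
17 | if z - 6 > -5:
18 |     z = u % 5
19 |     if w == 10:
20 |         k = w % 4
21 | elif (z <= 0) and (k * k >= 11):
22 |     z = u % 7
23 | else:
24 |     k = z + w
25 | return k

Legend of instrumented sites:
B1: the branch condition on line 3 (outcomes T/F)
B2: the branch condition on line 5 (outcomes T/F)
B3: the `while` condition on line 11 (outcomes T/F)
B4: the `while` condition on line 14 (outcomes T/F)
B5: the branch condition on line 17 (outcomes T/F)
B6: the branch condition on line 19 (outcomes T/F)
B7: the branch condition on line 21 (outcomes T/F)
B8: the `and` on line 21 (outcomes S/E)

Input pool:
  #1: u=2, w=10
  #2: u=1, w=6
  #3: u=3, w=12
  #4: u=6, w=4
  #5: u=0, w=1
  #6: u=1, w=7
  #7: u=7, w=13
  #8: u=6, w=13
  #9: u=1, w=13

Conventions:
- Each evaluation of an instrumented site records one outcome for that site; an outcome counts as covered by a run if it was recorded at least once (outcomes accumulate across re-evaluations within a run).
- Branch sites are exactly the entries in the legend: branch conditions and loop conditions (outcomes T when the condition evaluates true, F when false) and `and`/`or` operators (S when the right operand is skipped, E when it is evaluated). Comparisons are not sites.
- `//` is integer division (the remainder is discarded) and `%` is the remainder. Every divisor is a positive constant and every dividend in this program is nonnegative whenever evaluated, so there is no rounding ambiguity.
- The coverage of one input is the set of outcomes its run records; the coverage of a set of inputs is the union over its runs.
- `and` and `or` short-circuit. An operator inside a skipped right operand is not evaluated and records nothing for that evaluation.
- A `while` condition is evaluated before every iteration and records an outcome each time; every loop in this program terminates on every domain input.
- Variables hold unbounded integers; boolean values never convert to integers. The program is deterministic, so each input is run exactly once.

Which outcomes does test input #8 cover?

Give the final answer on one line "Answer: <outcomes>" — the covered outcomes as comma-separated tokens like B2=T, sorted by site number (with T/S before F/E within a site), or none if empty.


Tracing the run of input #8 (u=6, w=13):
  B1->F, B2->F, B3->T, B3->F, B4->T, B4->T, B4->T, B4->T, B4->T, B4->F
  B5->F, B8->E, B7->F
collecting distinct outcomes: B1=F, B2=F, B3=T, B3=F, B4=T, B4=F, B5=F, B7=F, B8=E
Answer: B1=F, B2=F, B3=T, B3=F, B4=T, B4=F, B5=F, B7=F, B8=E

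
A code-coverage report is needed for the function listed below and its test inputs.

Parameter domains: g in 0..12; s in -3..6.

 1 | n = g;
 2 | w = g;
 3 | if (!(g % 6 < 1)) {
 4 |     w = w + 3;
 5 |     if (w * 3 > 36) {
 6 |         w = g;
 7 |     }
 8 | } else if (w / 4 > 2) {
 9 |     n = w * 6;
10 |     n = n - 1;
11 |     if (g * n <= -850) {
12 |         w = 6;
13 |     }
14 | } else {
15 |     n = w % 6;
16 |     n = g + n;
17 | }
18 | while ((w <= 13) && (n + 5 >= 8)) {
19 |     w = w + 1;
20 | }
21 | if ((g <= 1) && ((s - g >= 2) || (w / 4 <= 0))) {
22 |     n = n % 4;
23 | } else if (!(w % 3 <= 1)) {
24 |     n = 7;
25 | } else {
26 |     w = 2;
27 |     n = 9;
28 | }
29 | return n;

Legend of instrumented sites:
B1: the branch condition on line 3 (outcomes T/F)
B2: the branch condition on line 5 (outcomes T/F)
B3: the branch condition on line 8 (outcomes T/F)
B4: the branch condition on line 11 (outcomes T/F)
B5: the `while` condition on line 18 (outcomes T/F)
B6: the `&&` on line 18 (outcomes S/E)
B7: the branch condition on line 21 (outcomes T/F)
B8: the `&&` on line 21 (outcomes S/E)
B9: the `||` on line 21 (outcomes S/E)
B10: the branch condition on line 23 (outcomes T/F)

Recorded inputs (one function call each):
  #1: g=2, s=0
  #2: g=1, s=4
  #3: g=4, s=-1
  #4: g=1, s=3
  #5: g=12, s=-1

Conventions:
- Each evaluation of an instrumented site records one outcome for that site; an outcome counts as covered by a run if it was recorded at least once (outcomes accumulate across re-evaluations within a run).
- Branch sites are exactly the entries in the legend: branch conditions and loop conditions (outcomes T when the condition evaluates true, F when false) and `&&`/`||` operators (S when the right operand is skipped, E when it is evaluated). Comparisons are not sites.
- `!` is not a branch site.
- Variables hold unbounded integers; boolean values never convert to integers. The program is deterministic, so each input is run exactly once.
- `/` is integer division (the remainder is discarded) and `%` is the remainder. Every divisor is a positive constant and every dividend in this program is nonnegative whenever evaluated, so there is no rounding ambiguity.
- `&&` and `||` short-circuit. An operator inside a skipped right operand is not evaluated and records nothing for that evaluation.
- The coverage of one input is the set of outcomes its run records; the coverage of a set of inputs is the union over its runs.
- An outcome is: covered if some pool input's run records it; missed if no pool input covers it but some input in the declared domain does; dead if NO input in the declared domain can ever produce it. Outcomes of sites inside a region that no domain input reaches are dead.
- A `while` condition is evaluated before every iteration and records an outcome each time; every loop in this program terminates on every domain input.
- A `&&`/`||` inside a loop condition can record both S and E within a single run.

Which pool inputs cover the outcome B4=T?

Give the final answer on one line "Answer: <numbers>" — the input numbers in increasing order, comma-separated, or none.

input #1 (g=2, s=0): does not produce B4=T
input #2 (g=1, s=4): does not produce B4=T
input #3 (g=4, s=-1): does not produce B4=T
input #4 (g=1, s=3): does not produce B4=T
input #5 (g=12, s=-1): does not produce B4=T

Answer: none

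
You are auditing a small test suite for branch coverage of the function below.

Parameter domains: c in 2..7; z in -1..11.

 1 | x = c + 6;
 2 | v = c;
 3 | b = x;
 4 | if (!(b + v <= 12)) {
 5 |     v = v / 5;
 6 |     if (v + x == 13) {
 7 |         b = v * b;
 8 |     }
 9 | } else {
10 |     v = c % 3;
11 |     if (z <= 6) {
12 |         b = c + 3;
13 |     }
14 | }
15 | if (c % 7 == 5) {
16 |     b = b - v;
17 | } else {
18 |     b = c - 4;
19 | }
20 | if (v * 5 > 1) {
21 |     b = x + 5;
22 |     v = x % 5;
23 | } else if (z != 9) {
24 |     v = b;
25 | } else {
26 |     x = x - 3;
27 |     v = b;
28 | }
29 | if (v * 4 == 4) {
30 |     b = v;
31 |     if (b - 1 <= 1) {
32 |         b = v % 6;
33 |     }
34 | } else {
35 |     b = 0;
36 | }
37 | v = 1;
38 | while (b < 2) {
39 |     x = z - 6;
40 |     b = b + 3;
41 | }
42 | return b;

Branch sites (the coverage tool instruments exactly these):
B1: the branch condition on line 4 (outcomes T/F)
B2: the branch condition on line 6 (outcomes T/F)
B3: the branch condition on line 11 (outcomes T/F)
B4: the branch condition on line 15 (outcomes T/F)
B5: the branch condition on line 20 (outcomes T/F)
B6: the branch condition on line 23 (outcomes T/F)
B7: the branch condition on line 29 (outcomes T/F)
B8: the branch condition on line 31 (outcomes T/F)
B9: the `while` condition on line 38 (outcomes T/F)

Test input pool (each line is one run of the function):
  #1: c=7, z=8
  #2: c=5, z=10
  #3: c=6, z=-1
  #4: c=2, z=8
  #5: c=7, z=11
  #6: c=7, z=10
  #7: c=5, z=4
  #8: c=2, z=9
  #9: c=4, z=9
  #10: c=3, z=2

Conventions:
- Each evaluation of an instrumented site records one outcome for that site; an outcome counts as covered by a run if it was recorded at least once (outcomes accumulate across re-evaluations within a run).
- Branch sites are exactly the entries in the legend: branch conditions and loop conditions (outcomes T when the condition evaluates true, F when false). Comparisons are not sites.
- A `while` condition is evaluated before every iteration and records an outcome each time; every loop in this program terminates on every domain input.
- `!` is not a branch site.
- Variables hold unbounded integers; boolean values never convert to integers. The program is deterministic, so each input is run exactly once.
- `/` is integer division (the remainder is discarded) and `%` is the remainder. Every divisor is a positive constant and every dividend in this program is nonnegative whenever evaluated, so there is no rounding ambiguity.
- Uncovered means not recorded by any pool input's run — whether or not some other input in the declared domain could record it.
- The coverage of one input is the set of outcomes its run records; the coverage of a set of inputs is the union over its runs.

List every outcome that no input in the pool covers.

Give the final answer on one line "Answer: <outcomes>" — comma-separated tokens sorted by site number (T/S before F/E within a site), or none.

test 1 (c=7, z=8) hits B1=T, B2=F, B4=F, B5=T, B7=F, B9=T, B9=F
test 2 (c=5, z=10) hits B1=T, B2=F, B4=T, B5=T, B7=T, B8=T, B9=T, B9=F
test 3 (c=6, z=-1) hits B1=T, B2=T, B4=F, B5=T, B7=F, B9=T, B9=F
test 4 (c=2, z=8) hits B1=F, B3=F, B4=F, B5=T, B7=F, B9=T, B9=F
test 5 (c=7, z=11) hits B1=T, B2=F, B4=F, B5=T, B7=F, B9=T, B9=F
test 6 (c=7, z=10) hits B1=T, B2=F, B4=F, B5=T, B7=F, B9=T, B9=F
test 7 (c=5, z=4) hits B1=T, B2=F, B4=T, B5=T, B7=T, B8=T, B9=T, B9=F
test 8 (c=2, z=9) hits B1=F, B3=F, B4=F, B5=T, B7=F, B9=T, B9=F
test 9 (c=4, z=9) hits B1=T, B2=F, B4=F, B5=F, B6=F, B7=F, B9=T, B9=F
test 10 (c=3, z=2) hits B1=F, B3=T, B4=F, B5=F, B6=T, B7=F, B9=T, B9=F
union over the pool: B1=T, B1=F, B2=T, B2=F, B3=T, B3=F, B4=T, B4=F, B5=T, B5=F, B6=T, B6=F, B7=T, B7=F, B8=T, B9=T, B9=F
uncovered (1 of 18): B8=F

Answer: B8=F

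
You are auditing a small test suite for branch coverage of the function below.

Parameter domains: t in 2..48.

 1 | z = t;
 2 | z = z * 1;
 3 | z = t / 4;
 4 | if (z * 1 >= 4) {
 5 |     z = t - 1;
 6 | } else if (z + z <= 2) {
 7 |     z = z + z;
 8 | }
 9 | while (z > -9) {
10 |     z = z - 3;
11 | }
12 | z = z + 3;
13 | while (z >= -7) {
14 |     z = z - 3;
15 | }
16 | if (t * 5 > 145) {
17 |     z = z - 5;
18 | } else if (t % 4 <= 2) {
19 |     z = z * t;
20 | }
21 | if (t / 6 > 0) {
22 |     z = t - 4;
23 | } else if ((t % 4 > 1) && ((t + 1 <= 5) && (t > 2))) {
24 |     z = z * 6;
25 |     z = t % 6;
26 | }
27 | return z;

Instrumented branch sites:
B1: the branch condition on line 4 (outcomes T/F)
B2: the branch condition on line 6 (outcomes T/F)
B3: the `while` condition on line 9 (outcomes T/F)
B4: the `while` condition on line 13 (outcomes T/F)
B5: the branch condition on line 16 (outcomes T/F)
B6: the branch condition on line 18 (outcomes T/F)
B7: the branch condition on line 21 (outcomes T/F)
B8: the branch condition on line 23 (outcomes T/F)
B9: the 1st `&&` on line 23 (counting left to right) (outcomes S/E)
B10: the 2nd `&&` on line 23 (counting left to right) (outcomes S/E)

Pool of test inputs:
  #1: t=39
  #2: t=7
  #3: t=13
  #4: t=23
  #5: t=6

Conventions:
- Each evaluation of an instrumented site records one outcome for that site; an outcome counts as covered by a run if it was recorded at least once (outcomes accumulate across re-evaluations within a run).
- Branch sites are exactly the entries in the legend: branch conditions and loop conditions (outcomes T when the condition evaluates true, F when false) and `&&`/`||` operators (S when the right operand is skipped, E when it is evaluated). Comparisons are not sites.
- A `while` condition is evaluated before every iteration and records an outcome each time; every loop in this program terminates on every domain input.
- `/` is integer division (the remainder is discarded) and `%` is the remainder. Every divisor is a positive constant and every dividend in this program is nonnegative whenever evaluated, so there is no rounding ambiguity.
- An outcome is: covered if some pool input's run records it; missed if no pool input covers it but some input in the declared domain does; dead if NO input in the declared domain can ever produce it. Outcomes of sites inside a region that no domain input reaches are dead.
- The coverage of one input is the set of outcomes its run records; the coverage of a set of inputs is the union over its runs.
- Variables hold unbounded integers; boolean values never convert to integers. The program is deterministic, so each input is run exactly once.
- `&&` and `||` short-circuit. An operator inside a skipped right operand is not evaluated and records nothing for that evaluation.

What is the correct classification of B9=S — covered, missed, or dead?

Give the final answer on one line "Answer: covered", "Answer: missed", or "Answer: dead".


no pool input records B9=S
but domain input (t=4) does record it -> reachable, so missed
Answer: missed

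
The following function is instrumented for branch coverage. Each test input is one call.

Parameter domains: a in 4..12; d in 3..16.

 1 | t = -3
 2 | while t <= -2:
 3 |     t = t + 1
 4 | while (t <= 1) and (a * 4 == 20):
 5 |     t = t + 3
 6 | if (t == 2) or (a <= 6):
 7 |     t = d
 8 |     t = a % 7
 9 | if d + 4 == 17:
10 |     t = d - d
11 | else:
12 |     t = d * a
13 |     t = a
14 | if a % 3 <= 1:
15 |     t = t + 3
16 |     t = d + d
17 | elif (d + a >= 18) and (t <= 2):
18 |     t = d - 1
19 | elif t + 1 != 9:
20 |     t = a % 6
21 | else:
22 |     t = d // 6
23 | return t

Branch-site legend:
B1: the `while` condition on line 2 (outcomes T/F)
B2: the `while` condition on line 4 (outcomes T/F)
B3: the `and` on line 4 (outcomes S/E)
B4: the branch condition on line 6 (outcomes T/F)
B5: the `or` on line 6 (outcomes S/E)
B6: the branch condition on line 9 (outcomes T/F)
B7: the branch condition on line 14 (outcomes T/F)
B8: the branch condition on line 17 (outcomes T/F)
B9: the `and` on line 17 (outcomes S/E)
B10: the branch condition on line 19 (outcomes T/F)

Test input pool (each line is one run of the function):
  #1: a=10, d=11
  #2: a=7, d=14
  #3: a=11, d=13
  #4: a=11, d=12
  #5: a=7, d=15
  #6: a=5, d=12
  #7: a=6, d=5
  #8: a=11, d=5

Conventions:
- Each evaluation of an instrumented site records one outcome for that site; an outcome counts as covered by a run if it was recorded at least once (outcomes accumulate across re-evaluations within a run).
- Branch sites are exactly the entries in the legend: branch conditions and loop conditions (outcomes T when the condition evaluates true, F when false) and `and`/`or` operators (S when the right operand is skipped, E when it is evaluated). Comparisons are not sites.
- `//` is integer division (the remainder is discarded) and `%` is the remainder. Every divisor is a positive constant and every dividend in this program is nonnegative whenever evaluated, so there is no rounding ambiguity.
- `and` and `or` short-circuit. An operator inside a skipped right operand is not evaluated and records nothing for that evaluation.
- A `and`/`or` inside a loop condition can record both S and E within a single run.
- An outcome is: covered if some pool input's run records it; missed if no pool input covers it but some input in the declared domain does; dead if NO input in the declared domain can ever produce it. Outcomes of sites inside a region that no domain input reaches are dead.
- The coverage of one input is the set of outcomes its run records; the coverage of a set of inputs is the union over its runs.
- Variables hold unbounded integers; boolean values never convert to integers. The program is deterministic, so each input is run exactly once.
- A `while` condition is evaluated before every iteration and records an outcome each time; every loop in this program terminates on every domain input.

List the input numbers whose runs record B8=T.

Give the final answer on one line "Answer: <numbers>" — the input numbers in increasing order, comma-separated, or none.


input #1 (a=10, d=11): does not produce B8=T
input #2 (a=7, d=14): does not produce B8=T
input #3 (a=11, d=13): produces B8=T
input #4 (a=11, d=12): does not produce B8=T
input #5 (a=7, d=15): does not produce B8=T
input #6 (a=5, d=12): does not produce B8=T
input #7 (a=6, d=5): does not produce B8=T
input #8 (a=11, d=5): does not produce B8=T
Answer: 3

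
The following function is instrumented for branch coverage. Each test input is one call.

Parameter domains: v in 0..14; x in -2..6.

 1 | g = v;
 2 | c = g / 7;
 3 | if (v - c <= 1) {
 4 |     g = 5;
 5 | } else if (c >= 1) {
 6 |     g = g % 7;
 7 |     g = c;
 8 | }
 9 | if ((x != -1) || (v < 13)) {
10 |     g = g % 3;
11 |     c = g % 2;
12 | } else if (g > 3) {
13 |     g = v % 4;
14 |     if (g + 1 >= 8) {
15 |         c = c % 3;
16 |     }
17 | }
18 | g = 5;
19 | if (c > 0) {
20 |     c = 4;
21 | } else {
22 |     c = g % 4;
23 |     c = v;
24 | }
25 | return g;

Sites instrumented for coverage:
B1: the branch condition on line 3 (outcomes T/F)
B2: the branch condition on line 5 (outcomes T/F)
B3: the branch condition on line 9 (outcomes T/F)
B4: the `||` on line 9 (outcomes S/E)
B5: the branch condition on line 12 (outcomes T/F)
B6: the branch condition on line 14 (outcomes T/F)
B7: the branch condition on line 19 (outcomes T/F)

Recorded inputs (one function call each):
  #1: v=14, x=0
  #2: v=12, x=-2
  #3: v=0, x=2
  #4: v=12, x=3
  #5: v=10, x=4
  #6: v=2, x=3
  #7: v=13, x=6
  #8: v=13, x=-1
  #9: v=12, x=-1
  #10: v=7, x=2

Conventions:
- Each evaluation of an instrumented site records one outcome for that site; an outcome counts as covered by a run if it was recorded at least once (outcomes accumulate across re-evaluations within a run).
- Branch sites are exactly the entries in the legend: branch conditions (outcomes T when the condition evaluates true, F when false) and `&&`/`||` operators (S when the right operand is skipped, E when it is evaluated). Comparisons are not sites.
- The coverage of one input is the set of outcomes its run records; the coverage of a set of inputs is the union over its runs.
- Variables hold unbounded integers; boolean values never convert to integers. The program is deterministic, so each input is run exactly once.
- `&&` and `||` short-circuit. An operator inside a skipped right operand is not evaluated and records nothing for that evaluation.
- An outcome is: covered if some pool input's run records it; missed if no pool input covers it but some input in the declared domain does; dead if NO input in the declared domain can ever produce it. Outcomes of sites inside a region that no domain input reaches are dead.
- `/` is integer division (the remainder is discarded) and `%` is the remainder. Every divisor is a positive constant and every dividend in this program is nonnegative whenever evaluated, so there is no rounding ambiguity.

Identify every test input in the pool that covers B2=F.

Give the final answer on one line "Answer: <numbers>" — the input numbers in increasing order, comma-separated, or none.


input #1 (v=14, x=0): does not record B2=F
input #2 (v=12, x=-2): does not record B2=F
input #3 (v=0, x=2): does not record B2=F
input #4 (v=12, x=3): does not record B2=F
input #5 (v=10, x=4): does not record B2=F
input #6 (v=2, x=3): records B2=F
input #7 (v=13, x=6): does not record B2=F
input #8 (v=13, x=-1): does not record B2=F
input #9 (v=12, x=-1): does not record B2=F
input #10 (v=7, x=2): does not record B2=F
Answer: 6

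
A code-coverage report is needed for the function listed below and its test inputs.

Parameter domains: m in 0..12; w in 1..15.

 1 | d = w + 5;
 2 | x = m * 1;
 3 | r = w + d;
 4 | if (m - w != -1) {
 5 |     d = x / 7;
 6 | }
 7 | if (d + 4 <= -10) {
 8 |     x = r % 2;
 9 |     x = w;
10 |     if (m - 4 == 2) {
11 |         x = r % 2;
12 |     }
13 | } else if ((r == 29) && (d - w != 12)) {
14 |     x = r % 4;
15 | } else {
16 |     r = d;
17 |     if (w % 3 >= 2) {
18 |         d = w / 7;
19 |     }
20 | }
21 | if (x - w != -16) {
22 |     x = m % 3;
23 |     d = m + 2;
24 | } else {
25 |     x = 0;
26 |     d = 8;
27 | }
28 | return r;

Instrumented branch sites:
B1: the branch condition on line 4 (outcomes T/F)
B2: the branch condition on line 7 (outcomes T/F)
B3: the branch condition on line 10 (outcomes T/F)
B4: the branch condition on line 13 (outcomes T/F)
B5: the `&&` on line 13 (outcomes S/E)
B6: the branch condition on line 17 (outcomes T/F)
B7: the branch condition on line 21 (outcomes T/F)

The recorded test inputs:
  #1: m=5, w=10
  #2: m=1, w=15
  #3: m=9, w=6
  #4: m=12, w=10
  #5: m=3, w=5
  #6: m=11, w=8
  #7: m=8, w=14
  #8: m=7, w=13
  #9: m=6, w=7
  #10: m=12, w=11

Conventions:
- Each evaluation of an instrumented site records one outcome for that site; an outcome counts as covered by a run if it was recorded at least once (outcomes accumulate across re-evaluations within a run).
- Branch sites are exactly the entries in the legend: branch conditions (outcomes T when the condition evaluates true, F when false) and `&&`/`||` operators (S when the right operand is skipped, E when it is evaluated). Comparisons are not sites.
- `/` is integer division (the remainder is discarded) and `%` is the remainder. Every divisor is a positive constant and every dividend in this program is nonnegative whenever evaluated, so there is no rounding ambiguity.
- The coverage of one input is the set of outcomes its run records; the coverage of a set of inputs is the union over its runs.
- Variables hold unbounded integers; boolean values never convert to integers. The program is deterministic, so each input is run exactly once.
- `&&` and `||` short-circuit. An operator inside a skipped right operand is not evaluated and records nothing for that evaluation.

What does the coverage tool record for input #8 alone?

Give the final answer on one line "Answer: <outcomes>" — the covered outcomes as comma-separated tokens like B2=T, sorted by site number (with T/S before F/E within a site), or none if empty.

Running input #8 (m=7, w=13), event by event:
  B1->T, B2->F, B5->S, B4->F, B6->F, B7->T
deduplicating events, the covered set is: B1=T, B2=F, B4=F, B5=S, B6=F, B7=T

Answer: B1=T, B2=F, B4=F, B5=S, B6=F, B7=T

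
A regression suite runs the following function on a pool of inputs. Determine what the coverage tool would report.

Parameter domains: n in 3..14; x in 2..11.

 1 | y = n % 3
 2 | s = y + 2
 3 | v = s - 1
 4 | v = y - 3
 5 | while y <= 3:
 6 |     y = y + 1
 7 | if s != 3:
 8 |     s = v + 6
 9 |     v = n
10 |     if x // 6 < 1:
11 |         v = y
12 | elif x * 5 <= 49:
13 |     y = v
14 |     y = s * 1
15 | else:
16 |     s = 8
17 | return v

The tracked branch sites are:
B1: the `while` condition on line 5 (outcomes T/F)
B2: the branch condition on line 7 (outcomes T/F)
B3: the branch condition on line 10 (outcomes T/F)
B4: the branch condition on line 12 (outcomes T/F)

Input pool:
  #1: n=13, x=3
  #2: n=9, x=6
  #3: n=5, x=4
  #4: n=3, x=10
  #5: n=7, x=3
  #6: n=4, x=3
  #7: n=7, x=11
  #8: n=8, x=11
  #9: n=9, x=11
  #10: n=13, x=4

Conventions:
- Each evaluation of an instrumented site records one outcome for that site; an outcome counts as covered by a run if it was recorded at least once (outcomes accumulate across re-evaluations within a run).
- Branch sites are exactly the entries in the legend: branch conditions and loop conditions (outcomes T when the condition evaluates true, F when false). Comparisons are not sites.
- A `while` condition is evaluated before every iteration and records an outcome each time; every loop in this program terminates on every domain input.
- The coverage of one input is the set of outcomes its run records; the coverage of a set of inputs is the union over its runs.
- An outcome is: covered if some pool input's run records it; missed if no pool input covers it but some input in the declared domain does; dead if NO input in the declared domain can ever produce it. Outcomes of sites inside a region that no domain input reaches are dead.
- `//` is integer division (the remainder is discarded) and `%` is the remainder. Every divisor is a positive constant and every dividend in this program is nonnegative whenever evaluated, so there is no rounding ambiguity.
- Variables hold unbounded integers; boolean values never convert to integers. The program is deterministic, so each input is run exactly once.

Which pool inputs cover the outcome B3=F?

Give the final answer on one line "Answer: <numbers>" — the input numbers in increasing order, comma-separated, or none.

input #1 (n=13, x=3): misses B3=F
input #2 (n=9, x=6): covers B3=F
input #3 (n=5, x=4): misses B3=F
input #4 (n=3, x=10): covers B3=F
input #5 (n=7, x=3): misses B3=F
input #6 (n=4, x=3): misses B3=F
input #7 (n=7, x=11): misses B3=F
input #8 (n=8, x=11): covers B3=F
input #9 (n=9, x=11): covers B3=F
input #10 (n=13, x=4): misses B3=F

Answer: 2, 4, 8, 9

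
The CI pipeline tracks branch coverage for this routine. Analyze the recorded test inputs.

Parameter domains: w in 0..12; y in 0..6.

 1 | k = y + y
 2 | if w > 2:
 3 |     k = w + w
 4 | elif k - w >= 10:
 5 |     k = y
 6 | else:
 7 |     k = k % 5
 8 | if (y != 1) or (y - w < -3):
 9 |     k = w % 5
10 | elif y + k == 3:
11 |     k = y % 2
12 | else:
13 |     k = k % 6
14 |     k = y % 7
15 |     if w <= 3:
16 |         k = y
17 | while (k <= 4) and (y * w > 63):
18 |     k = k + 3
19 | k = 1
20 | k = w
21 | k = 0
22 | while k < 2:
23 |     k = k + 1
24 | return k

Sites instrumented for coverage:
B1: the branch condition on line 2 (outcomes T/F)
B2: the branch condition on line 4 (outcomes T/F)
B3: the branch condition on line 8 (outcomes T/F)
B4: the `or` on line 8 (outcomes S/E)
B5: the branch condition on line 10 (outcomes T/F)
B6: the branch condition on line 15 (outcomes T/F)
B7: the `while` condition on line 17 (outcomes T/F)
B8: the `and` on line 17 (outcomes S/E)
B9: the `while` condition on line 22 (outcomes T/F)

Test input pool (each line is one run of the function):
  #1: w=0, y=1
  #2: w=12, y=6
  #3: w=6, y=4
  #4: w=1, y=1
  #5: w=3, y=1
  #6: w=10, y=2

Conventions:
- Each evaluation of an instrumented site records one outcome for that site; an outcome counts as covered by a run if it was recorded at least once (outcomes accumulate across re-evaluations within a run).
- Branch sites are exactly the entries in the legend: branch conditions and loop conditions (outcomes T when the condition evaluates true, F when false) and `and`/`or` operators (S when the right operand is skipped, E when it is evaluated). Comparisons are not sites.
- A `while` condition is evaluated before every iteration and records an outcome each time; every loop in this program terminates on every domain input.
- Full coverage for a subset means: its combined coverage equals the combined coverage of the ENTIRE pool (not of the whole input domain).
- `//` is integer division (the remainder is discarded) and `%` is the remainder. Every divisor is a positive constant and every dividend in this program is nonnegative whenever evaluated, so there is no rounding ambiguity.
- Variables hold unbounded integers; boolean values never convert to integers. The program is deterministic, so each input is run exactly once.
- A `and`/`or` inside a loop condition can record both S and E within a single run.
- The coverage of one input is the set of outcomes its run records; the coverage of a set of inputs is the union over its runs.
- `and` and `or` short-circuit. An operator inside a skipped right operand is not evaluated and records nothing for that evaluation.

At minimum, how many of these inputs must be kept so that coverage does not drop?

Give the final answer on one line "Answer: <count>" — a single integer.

input #1, w=0, y=1: events B1->F, B2->F, B4->E, B3->F, B5->T, B8->E, B7->F, B9->T, B9->T, B9->F; outcomes B1=F, B2=F, B3=F, B4=E, B5=T, B7=F, B8=E, B9=T, B9=F
input #2, w=12, y=6: events B1->T, B4->S, B3->T, B8->E, B7->T, B8->S, B7->F, B9->T, B9->T, B9->F; outcomes B1=T, B3=T, B4=S, B7=T, B7=F, B8=S, B8=E, B9=T, B9=F
input #3, w=6, y=4: events B1->T, B4->S, B3->T, B8->E, B7->F, B9->T, B9->T, B9->F; outcomes B1=T, B3=T, B4=S, B7=F, B8=E, B9=T, B9=F
input #4, w=1, y=1: events B1->F, B2->F, B4->E, B3->F, B5->T, B8->E, B7->F, B9->T, B9->T, B9->F; outcomes B1=F, B2=F, B3=F, B4=E, B5=T, B7=F, B8=E, B9=T, B9=F
input #5, w=3, y=1: events B1->T, B4->E, B3->F, B5->F, B6->T, B8->E, B7->F, B9->T, B9->T, B9->F; outcomes B1=T, B3=F, B4=E, B5=F, B6=T, B7=F, B8=E, B9=T, B9=F
input #6, w=10, y=2: events B1->T, B4->S, B3->T, B8->E, B7->F, B9->T, B9->T, B9->F; outcomes B1=T, B3=T, B4=S, B7=F, B8=E, B9=T, B9=F
the full pool covers 16 outcomes: B1=T, B1=F, B2=F, B3=T, B3=F, B4=S, B4=E, B5=T, B5=F, B6=T, B7=T, B7=F, B8=S, B8=E, B9=T, B9=F
no size-1 subset reaches all 16 outcomes (best union: 9/16)
no size-2 subset reaches all 16 outcomes (best union: 14/16)
size 3: inputs {1, 2, 5} cover all 16 outcomes, and no lexicographically smaller subset of this size does

Answer: 3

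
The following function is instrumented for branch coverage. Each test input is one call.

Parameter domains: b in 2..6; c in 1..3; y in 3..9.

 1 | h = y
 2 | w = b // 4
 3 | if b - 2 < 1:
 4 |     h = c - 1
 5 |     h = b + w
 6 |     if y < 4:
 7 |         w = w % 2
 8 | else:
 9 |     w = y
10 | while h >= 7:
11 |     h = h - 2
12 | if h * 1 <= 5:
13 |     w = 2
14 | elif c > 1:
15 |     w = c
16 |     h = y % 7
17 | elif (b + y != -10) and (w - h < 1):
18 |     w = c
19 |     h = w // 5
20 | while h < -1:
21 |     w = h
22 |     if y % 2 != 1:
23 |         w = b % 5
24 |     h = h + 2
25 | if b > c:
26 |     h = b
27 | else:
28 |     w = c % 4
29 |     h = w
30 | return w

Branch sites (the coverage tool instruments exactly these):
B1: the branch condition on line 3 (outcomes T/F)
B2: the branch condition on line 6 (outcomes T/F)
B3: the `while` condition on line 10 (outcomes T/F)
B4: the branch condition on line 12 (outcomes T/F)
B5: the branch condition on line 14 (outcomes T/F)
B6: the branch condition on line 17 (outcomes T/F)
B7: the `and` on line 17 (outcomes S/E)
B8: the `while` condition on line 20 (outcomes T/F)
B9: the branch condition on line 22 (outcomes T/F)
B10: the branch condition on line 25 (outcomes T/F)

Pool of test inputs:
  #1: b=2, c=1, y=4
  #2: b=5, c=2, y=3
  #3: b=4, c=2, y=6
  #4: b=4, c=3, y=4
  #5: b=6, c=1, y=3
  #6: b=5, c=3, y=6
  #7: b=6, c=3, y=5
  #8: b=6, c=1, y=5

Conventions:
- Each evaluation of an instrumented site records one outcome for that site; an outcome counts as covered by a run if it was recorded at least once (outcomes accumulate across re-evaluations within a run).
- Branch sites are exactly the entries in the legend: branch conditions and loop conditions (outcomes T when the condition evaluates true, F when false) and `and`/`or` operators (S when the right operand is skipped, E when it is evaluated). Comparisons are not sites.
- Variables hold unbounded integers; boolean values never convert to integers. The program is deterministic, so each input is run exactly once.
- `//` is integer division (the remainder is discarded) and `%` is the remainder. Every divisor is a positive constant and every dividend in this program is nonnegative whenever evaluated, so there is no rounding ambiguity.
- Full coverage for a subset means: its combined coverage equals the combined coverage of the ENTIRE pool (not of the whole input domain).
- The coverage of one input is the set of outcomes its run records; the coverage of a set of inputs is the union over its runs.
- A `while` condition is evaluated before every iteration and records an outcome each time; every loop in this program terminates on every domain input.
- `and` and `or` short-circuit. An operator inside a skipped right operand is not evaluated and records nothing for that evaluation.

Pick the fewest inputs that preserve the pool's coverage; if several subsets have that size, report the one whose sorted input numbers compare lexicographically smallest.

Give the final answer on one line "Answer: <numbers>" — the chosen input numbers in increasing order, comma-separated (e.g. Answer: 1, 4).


run #1 (b=2, c=1, y=4) runs B1->T, B2->F, B3->F, B4->T, B8->F, B10->T; records B1=T, B2=F, B3=F, B4=T, B8=F, B10=T
run #2 (b=5, c=2, y=3) runs B1->F, B3->F, B4->T, B8->F, B10->T; records B1=F, B3=F, B4=T, B8=F, B10=T
run #3 (b=4, c=2, y=6) runs B1->F, B3->F, B4->F, B5->T, B8->F, B10->T; records B1=F, B3=F, B4=F, B5=T, B8=F, B10=T
run #4 (b=4, c=3, y=4) runs B1->F, B3->F, B4->T, B8->F, B10->T; records B1=F, B3=F, B4=T, B8=F, B10=T
run #5 (b=6, c=1, y=3) runs B1->F, B3->F, B4->T, B8->F, B10->T; records B1=F, B3=F, B4=T, B8=F, B10=T
run #6 (b=5, c=3, y=6) runs B1->F, B3->F, B4->F, B5->T, B8->F, B10->T; records B1=F, B3=F, B4=F, B5=T, B8=F, B10=T
run #7 (b=6, c=3, y=5) runs B1->F, B3->F, B4->T, B8->F, B10->T; records B1=F, B3=F, B4=T, B8=F, B10=T
run #8 (b=6, c=1, y=5) runs B1->F, B3->F, B4->T, B8->F, B10->T; records B1=F, B3=F, B4=T, B8=F, B10=T
together the pool reaches 9 outcomes: B1=T, B1=F, B2=F, B3=F, B4=T, B4=F, B5=T, B8=F, B10=T
no size-1 subset reaches all 9 outcomes (best union: 6/9)
the canonical winner is {1, 3}: size 2, full 9-outcome coverage, earliest index list among size-2 covers
Answer: 1, 3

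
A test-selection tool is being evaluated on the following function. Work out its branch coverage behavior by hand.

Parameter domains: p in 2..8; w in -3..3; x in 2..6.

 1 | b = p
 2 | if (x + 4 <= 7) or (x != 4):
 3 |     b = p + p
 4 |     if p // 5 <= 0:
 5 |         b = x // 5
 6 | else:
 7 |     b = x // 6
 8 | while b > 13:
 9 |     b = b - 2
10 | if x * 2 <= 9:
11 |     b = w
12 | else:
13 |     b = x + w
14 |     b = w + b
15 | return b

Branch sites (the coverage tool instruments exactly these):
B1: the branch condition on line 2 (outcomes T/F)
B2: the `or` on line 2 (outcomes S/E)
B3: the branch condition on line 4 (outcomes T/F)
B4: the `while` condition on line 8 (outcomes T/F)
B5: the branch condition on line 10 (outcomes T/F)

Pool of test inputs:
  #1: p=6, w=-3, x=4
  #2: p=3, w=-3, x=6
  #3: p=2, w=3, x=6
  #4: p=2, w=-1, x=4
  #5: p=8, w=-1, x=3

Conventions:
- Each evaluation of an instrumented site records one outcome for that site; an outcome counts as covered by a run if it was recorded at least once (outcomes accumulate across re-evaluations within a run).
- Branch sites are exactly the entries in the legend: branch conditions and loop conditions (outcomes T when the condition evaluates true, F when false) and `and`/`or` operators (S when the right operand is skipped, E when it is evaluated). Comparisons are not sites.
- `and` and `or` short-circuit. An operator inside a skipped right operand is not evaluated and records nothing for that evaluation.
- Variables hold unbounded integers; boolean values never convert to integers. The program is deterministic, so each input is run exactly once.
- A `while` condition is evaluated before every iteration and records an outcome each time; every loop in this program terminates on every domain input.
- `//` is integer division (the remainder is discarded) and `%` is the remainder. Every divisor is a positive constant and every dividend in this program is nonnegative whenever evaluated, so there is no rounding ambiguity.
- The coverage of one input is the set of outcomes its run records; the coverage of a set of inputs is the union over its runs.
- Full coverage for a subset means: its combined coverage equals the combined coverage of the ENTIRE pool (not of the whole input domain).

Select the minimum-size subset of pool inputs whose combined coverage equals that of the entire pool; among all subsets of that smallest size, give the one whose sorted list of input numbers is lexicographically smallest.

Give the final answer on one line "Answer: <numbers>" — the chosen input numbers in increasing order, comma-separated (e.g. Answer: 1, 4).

test 1 (p=6, w=-3, x=4) fires B2->E, B1->F, B4->F, B5->T; hits B1=F, B2=E, B4=F, B5=T
test 2 (p=3, w=-3, x=6) fires B2->E, B1->T, B3->T, B4->F, B5->F; hits B1=T, B2=E, B3=T, B4=F, B5=F
test 3 (p=2, w=3, x=6) fires B2->E, B1->T, B3->T, B4->F, B5->F; hits B1=T, B2=E, B3=T, B4=F, B5=F
test 4 (p=2, w=-1, x=4) fires B2->E, B1->F, B4->F, B5->T; hits B1=F, B2=E, B4=F, B5=T
test 5 (p=8, w=-1, x=3) fires B2->S, B1->T, B3->F, B4->T, B4->T, B4->F, B5->T; hits B1=T, B2=S, B3=F, B4=T, B4=F, B5=T
pool-wide coverage (10 outcomes): B1=T, B1=F, B2=S, B2=E, B3=T, B3=F, B4=T, B4=F, B5=T, B5=F
no size-1 subset reaches all 10 outcomes (best union: 6/10)
no size-2 subset reaches all 10 outcomes (best union: 9/10)
at size 3, {1, 2, 5} reaches all 10 outcomes; every lexicographically earlier size-3 subset fails

Answer: 1, 2, 5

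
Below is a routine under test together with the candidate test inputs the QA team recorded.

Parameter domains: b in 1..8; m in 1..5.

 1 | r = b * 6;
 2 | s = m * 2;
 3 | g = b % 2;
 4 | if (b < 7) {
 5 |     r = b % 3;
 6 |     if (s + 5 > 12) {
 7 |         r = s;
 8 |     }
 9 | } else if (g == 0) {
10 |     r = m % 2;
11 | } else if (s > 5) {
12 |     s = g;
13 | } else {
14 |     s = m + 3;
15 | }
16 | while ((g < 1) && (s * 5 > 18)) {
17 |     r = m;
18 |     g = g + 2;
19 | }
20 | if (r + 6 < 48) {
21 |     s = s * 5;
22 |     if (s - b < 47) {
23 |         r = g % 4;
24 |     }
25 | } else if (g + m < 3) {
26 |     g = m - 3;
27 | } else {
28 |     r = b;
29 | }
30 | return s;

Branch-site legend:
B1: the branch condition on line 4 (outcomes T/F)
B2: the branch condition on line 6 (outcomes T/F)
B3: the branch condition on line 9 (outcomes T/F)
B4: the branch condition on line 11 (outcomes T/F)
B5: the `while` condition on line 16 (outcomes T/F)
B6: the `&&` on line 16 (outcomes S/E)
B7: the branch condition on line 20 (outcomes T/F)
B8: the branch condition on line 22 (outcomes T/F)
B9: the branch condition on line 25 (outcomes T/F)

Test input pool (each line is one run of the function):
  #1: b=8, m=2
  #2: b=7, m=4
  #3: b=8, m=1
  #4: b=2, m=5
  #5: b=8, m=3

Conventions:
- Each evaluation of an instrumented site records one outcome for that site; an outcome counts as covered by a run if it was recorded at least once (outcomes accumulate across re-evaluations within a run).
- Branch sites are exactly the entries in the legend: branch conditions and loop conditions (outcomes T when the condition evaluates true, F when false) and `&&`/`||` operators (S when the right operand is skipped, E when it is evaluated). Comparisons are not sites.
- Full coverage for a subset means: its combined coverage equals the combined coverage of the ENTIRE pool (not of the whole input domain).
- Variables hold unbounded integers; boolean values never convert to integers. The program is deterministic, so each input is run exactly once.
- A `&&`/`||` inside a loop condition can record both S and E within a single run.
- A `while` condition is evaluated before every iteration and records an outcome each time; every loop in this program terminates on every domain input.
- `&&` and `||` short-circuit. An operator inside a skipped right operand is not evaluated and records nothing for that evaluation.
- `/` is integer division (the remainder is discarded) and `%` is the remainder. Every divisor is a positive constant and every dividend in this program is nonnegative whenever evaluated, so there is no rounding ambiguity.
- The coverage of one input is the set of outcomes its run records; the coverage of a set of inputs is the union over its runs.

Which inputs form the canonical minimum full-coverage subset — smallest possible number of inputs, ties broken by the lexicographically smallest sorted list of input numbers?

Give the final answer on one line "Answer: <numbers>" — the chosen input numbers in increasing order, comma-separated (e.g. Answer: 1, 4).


#1 (b=8, m=2) -> B1->F, B3->T, B6->E, B5->T, B6->S, B5->F, B7->T, B8->T; covered: B1=F, B3=T, B5=T, B5=F, B6=S, B6=E, B7=T, B8=T
#2 (b=7, m=4) -> B1->F, B3->F, B4->T, B6->S, B5->F, B7->F, B9->F; covered: B1=F, B3=F, B4=T, B5=F, B6=S, B7=F, B9=F
#3 (b=8, m=1) -> B1->F, B3->T, B6->E, B5->F, B7->T, B8->T; covered: B1=F, B3=T, B5=F, B6=E, B7=T, B8=T
#4 (b=2, m=5) -> B1->T, B2->T, B6->E, B5->T, B6->S, B5->F, B7->T, B8->F; covered: B1=T, B2=T, B5=T, B5=F, B6=S, B6=E, B7=T, B8=F
#5 (b=8, m=3) -> B1->F, B3->T, B6->E, B5->T, B6->S, B5->F, B7->T, B8->T; covered: B1=F, B3=T, B5=T, B5=F, B6=S, B6=E, B7=T, B8=T
the full pool covers 15 outcomes: B1=T, B1=F, B2=T, B3=T, B3=F, B4=T, B5=T, B5=F, B6=S, B6=E, B7=T, B7=F, B8=T, B8=F, B9=F
every size-1 subset falls short of the 15 outcomes (best: 8/15)
every size-2 subset falls short of the 15 outcomes (best: 13/15)
the canonical winner is {1, 2, 4}: size 3, full 15-outcome coverage, earliest index list among size-3 covers
Answer: 1, 2, 4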